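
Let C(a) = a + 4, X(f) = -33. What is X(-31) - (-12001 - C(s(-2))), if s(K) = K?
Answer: 11970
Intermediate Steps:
C(a) = 4 + a
X(-31) - (-12001 - C(s(-2))) = -33 - (-12001 - (4 - 2)) = -33 - (-12001 - 1*2) = -33 - (-12001 - 2) = -33 - 1*(-12003) = -33 + 12003 = 11970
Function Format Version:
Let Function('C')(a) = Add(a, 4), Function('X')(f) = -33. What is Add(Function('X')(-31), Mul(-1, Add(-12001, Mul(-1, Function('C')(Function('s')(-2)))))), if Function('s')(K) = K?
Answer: 11970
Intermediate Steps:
Function('C')(a) = Add(4, a)
Add(Function('X')(-31), Mul(-1, Add(-12001, Mul(-1, Function('C')(Function('s')(-2)))))) = Add(-33, Mul(-1, Add(-12001, Mul(-1, Add(4, -2))))) = Add(-33, Mul(-1, Add(-12001, Mul(-1, 2)))) = Add(-33, Mul(-1, Add(-12001, -2))) = Add(-33, Mul(-1, -12003)) = Add(-33, 12003) = 11970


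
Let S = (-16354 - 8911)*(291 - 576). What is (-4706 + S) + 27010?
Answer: 7222829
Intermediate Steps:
S = 7200525 (S = -25265*(-285) = 7200525)
(-4706 + S) + 27010 = (-4706 + 7200525) + 27010 = 7195819 + 27010 = 7222829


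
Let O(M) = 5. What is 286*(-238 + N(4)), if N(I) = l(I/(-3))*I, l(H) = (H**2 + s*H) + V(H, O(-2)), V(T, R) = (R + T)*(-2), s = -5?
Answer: -601172/9 ≈ -66797.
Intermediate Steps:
V(T, R) = -2*R - 2*T
l(H) = -10 + H**2 - 7*H (l(H) = (H**2 - 5*H) + (-2*5 - 2*H) = (H**2 - 5*H) + (-10 - 2*H) = -10 + H**2 - 7*H)
N(I) = I*(-10 + I**2/9 + 7*I/3) (N(I) = (-10 + (I/(-3))**2 - 7*I/(-3))*I = (-10 + (I*(-1/3))**2 - 7*I*(-1)/3)*I = (-10 + (-I/3)**2 - (-7)*I/3)*I = (-10 + I**2/9 + 7*I/3)*I = I*(-10 + I**2/9 + 7*I/3))
286*(-238 + N(4)) = 286*(-238 + (1/9)*4*(-90 + 4**2 + 21*4)) = 286*(-238 + (1/9)*4*(-90 + 16 + 84)) = 286*(-238 + (1/9)*4*10) = 286*(-238 + 40/9) = 286*(-2102/9) = -601172/9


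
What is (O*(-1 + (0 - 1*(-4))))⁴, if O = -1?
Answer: 81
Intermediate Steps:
(O*(-1 + (0 - 1*(-4))))⁴ = (-(-1 + (0 - 1*(-4))))⁴ = (-(-1 + (0 + 4)))⁴ = (-(-1 + 4))⁴ = (-1*3)⁴ = (-3)⁴ = 81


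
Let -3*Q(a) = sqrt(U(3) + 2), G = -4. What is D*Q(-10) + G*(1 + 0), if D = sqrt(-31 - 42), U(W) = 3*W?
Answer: -4 - I*sqrt(803)/3 ≈ -4.0 - 9.4458*I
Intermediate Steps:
Q(a) = -sqrt(11)/3 (Q(a) = -sqrt(3*3 + 2)/3 = -sqrt(9 + 2)/3 = -sqrt(11)/3)
D = I*sqrt(73) (D = sqrt(-73) = I*sqrt(73) ≈ 8.544*I)
D*Q(-10) + G*(1 + 0) = (I*sqrt(73))*(-sqrt(11)/3) - 4*(1 + 0) = -I*sqrt(803)/3 - 4*1 = -I*sqrt(803)/3 - 4 = -4 - I*sqrt(803)/3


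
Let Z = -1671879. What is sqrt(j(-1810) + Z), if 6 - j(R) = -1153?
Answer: 8*I*sqrt(26105) ≈ 1292.6*I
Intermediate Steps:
j(R) = 1159 (j(R) = 6 - 1*(-1153) = 6 + 1153 = 1159)
sqrt(j(-1810) + Z) = sqrt(1159 - 1671879) = sqrt(-1670720) = 8*I*sqrt(26105)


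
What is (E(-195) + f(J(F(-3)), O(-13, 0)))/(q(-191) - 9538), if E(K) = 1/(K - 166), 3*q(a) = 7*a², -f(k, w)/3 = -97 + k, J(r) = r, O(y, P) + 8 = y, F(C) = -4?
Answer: 328146/81857833 ≈ 0.0040087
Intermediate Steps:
O(y, P) = -8 + y
f(k, w) = 291 - 3*k (f(k, w) = -3*(-97 + k) = 291 - 3*k)
q(a) = 7*a²/3 (q(a) = (7*a²)/3 = 7*a²/3)
E(K) = 1/(-166 + K)
(E(-195) + f(J(F(-3)), O(-13, 0)))/(q(-191) - 9538) = (1/(-166 - 195) + (291 - 3*(-4)))/((7/3)*(-191)² - 9538) = (1/(-361) + (291 + 12))/((7/3)*36481 - 9538) = (-1/361 + 303)/(255367/3 - 9538) = 109382/(361*(226753/3)) = (109382/361)*(3/226753) = 328146/81857833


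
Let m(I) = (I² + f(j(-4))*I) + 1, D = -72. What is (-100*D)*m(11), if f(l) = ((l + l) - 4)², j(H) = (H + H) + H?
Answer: 62971200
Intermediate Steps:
j(H) = 3*H (j(H) = 2*H + H = 3*H)
f(l) = (-4 + 2*l)² (f(l) = (2*l - 4)² = (-4 + 2*l)²)
m(I) = 1 + I² + 784*I (m(I) = (I² + (4*(-2 + 3*(-4))²)*I) + 1 = (I² + (4*(-2 - 12)²)*I) + 1 = (I² + (4*(-14)²)*I) + 1 = (I² + (4*196)*I) + 1 = (I² + 784*I) + 1 = 1 + I² + 784*I)
(-100*D)*m(11) = (-100*(-72))*(1 + 11² + 784*11) = 7200*(1 + 121 + 8624) = 7200*8746 = 62971200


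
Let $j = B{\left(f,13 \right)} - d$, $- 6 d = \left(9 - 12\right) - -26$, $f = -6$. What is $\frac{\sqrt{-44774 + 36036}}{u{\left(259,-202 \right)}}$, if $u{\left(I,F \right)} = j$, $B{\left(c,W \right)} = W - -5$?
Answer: $\frac{6 i \sqrt{8738}}{131} \approx 4.2814 i$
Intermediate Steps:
$B{\left(c,W \right)} = 5 + W$ ($B{\left(c,W \right)} = W + 5 = 5 + W$)
$d = - \frac{23}{6}$ ($d = - \frac{\left(9 - 12\right) - -26}{6} = - \frac{\left(9 - 12\right) + 26}{6} = - \frac{-3 + 26}{6} = \left(- \frac{1}{6}\right) 23 = - \frac{23}{6} \approx -3.8333$)
$j = \frac{131}{6}$ ($j = \left(5 + 13\right) - - \frac{23}{6} = 18 + \frac{23}{6} = \frac{131}{6} \approx 21.833$)
$u{\left(I,F \right)} = \frac{131}{6}$
$\frac{\sqrt{-44774 + 36036}}{u{\left(259,-202 \right)}} = \frac{\sqrt{-44774 + 36036}}{\frac{131}{6}} = \sqrt{-8738} \cdot \frac{6}{131} = i \sqrt{8738} \cdot \frac{6}{131} = \frac{6 i \sqrt{8738}}{131}$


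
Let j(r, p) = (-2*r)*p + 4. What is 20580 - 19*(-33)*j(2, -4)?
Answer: 33120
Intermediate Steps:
j(r, p) = 4 - 2*p*r (j(r, p) = -2*p*r + 4 = 4 - 2*p*r)
20580 - 19*(-33)*j(2, -4) = 20580 - 19*(-33)*(4 - 2*(-4)*2) = 20580 - (-627)*(4 + 16) = 20580 - (-627)*20 = 20580 - 1*(-12540) = 20580 + 12540 = 33120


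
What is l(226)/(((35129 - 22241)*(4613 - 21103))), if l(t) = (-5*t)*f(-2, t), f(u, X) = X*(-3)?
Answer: -12769/3542052 ≈ -0.0036050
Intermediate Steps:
f(u, X) = -3*X
l(t) = 15*t**2 (l(t) = (-5*t)*(-3*t) = 15*t**2)
l(226)/(((35129 - 22241)*(4613 - 21103))) = (15*226**2)/(((35129 - 22241)*(4613 - 21103))) = (15*51076)/((12888*(-16490))) = 766140/(-212523120) = 766140*(-1/212523120) = -12769/3542052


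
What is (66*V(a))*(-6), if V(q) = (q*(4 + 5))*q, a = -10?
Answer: -356400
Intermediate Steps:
V(q) = 9*q² (V(q) = (q*9)*q = (9*q)*q = 9*q²)
(66*V(a))*(-6) = (66*(9*(-10)²))*(-6) = (66*(9*100))*(-6) = (66*900)*(-6) = 59400*(-6) = -356400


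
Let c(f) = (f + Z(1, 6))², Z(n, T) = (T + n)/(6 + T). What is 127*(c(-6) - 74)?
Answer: -816737/144 ≈ -5671.8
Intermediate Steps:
Z(n, T) = (T + n)/(6 + T)
c(f) = (7/12 + f)² (c(f) = (f + (6 + 1)/(6 + 6))² = (f + 7/12)² = (7/12 + f)²)
127*(c(-6) - 74) = 127*((7 + 12*(-6))²/144 - 74) = 127*((7 - 72)²/144 - 74) = 127*((1/144)*(-65)² - 74) = 127*((1/144)*4225 - 74) = 127*(4225/144 - 74) = 127*(-6431/144) = -816737/144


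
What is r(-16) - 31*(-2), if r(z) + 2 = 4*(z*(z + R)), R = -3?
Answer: 1276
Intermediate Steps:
r(z) = -2 + 4*z*(-3 + z) (r(z) = -2 + 4*(z*(z - 3)) = -2 + 4*(z*(-3 + z)) = -2 + 4*z*(-3 + z))
r(-16) - 31*(-2) = (-2 - 12*(-16) + 4*(-16)²) - 31*(-2) = (-2 + 192 + 4*256) + 62 = (-2 + 192 + 1024) + 62 = 1214 + 62 = 1276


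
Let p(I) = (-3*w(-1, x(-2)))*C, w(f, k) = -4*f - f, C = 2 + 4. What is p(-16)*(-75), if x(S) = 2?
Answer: 6750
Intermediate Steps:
C = 6
w(f, k) = -5*f
p(I) = -90 (p(I) = -(-15)*(-1)*6 = -3*5*6 = -15*6 = -90)
p(-16)*(-75) = -90*(-75) = 6750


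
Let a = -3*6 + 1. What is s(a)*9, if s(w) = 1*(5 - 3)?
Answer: 18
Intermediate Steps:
a = -17 (a = -18 + 1 = -17)
s(w) = 2 (s(w) = 1*2 = 2)
s(a)*9 = 2*9 = 18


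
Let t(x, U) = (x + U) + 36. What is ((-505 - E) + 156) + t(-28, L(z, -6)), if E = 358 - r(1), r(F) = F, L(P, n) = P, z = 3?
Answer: -695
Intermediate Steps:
t(x, U) = 36 + U + x (t(x, U) = (U + x) + 36 = 36 + U + x)
E = 357 (E = 358 - 1*1 = 358 - 1 = 357)
((-505 - E) + 156) + t(-28, L(z, -6)) = ((-505 - 1*357) + 156) + (36 + 3 - 28) = ((-505 - 357) + 156) + 11 = (-862 + 156) + 11 = -706 + 11 = -695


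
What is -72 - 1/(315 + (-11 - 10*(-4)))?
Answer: -24769/344 ≈ -72.003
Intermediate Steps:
-72 - 1/(315 + (-11 - 10*(-4))) = -72 - 1/(315 + (-11 + 40)) = -72 - 1/(315 + 29) = -72 - 1/344 = -24769/344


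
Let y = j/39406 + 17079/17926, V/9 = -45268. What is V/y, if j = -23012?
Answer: -143896279788936/130250981 ≈ -1.1048e+6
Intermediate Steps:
V = -407412 (V = 9*(-45268) = -407412)
y = 130250981/353195978 (y = -23012/39406 + 17079/17926 = -23012*1/39406 + 17079*(1/17926) = -11506/19703 + 17079/17926 = 130250981/353195978 ≈ 0.36878)
V/y = -407412/130250981/353195978 = -407412*353195978/130250981 = -143896279788936/130250981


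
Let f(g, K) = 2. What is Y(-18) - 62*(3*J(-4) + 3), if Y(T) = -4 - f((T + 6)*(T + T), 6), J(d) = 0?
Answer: -192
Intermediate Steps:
Y(T) = -6 (Y(T) = -4 - 1*2 = -4 - 2 = -6)
Y(-18) - 62*(3*J(-4) + 3) = -6 - 62*(3*0 + 3) = -6 - 62*(0 + 3) = -6 - 62*3 = -6 - 186 = -192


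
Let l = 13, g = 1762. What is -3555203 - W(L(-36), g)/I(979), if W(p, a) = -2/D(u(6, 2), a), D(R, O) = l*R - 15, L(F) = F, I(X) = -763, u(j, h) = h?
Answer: -29838818781/8393 ≈ -3.5552e+6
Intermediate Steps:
D(R, O) = -15 + 13*R (D(R, O) = 13*R - 15 = -15 + 13*R)
W(p, a) = -2/11 (W(p, a) = -2/(-15 + 13*2) = -2/(-15 + 26) = -2/11)
-3555203 - W(L(-36), g)/I(979) = -3555203 - (-2)/(11*(-763)) = -3555203 - (-2)*(-1)/(11*763) = -3555203 - 1*2/8393 = -3555203 - 2/8393 = -29838818781/8393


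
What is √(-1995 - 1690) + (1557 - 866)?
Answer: 691 + I*√3685 ≈ 691.0 + 60.704*I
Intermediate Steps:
√(-1995 - 1690) + (1557 - 866) = √(-3685) + 691 = I*√3685 + 691 = 691 + I*√3685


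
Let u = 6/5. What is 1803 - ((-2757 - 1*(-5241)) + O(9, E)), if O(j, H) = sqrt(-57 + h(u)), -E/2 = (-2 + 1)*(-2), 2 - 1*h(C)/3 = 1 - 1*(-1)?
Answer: -681 - I*sqrt(57) ≈ -681.0 - 7.5498*I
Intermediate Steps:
u = 6/5 (u = 6*(1/5) = 6/5 ≈ 1.2000)
h(C) = 0 (h(C) = 6 - 3*(1 - 1*(-1)) = 6 - 3*(1 + 1) = 6 - 3*2 = 6 - 6 = 0)
E = -4 (E = -2*(-2 + 1)*(-2) = -(-2)*(-2) = -2*2 = -4)
O(j, H) = I*sqrt(57) (O(j, H) = sqrt(-57 + 0) = sqrt(-57) = I*sqrt(57))
1803 - ((-2757 - 1*(-5241)) + O(9, E)) = 1803 - ((-2757 - 1*(-5241)) + I*sqrt(57)) = 1803 - ((-2757 + 5241) + I*sqrt(57)) = 1803 - (2484 + I*sqrt(57)) = 1803 + (-2484 - I*sqrt(57)) = -681 - I*sqrt(57)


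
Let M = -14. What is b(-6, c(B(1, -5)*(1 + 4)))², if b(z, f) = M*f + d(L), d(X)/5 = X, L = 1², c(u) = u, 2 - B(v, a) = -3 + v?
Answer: 75625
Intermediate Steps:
B(v, a) = 5 - v (B(v, a) = 2 - (-3 + v) = 2 + (3 - v) = 5 - v)
L = 1
d(X) = 5*X
b(z, f) = 5 - 14*f (b(z, f) = -14*f + 5*1 = -14*f + 5 = 5 - 14*f)
b(-6, c(B(1, -5)*(1 + 4)))² = (5 - 14*(5 - 1*1)*(1 + 4))² = (5 - 14*(5 - 1)*5)² = (5 - 56*5)² = (5 - 14*20)² = (5 - 280)² = (-275)² = 75625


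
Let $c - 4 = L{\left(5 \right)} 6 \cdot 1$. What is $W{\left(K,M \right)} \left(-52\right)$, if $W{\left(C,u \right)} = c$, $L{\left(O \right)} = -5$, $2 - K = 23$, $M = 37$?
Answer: $1352$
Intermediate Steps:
$K = -21$ ($K = 2 - 23 = -21$)
$c = -26$ ($c = 4 + \left(-5\right) 6 \cdot 1 = 4 - 30 = -26$)
$W{\left(C,u \right)} = -26$
$W{\left(K,M \right)} \left(-52\right) = \left(-26\right) \left(-52\right) = 1352$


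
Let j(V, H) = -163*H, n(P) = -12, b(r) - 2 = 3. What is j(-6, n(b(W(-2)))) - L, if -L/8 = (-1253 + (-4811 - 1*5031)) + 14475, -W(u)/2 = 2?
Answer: 28996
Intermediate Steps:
W(u) = -4 (W(u) = -2*2 = -4)
b(r) = 5 (b(r) = 2 + 3 = 5)
L = -27040 (L = -8*((-1253 + (-4811 - 1*5031)) + 14475) = -8*((-1253 + (-4811 - 5031)) + 14475) = -8*((-1253 - 9842) + 14475) = -8*(-11095 + 14475) = -8*3380 = -27040)
j(-6, n(b(W(-2)))) - L = -163*(-12) - 1*(-27040) = 1956 + 27040 = 28996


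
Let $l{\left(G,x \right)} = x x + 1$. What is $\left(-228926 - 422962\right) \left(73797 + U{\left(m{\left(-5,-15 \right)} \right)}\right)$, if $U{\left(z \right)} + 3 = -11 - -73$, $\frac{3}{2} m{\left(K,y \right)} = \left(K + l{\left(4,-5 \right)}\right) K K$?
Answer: $-48145840128$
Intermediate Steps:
$l{\left(G,x \right)} = 1 + x^{2}$ ($l{\left(G,x \right)} = x^{2} + 1 = 1 + x^{2}$)
$m{\left(K,y \right)} = \frac{2 K^{2} \left(26 + K\right)}{3}$ ($m{\left(K,y \right)} = \frac{2 \left(K + \left(1 + \left(-5\right)^{2}\right)\right) K K}{3} = \frac{2 \left(K + \left(1 + 25\right)\right) K^{2}}{3} = \frac{2 \left(K + 26\right) K^{2}}{3} = \frac{2 \left(26 + K\right) K^{2}}{3} = \frac{2 K^{2} \left(26 + K\right)}{3}$)
$U{\left(z \right)} = 59$ ($U{\left(z \right)} = -3 - -62 = -3 + \left(-11 + 73\right) = -3 + 62 = 59$)
$\left(-228926 - 422962\right) \left(73797 + U{\left(m{\left(-5,-15 \right)} \right)}\right) = \left(-228926 - 422962\right) \left(73797 + 59\right) = \left(-651888\right) 73856 = -48145840128$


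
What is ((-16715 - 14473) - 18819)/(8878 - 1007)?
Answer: -50007/7871 ≈ -6.3533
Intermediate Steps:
((-16715 - 14473) - 18819)/(8878 - 1007) = (-31188 - 18819)/7871 = -50007*1/7871 = -50007/7871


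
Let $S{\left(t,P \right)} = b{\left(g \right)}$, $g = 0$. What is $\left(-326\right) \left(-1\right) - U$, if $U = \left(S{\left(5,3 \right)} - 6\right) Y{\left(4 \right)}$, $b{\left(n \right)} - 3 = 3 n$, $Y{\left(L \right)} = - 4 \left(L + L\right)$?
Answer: $230$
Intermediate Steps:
$Y{\left(L \right)} = - 8 L$ ($Y{\left(L \right)} = - 4 \cdot 2 L = - 8 L$)
$b{\left(n \right)} = 3 + 3 n$
$S{\left(t,P \right)} = 3$ ($S{\left(t,P \right)} = 3 + 3 \cdot 0 = 3 + 0 = 3$)
$U = 96$ ($U = \left(3 - 6\right) \left(\left(-8\right) 4\right) = \left(-3\right) \left(-32\right) = 96$)
$\left(-326\right) \left(-1\right) - U = \left(-326\right) \left(-1\right) - 96 = 326 - 96 = 230$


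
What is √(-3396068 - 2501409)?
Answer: I*√5897477 ≈ 2428.5*I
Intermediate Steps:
√(-3396068 - 2501409) = √(-5897477) = I*√5897477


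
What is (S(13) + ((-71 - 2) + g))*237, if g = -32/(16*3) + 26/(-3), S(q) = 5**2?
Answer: -13588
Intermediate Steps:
S(q) = 25
g = -28/3 (g = -32/48 + 26*(-1/3) = -32*1/48 - 26/3 = -2/3 - 26/3 = -28/3 ≈ -9.3333)
(S(13) + ((-71 - 2) + g))*237 = (25 + ((-71 - 2) - 28/3))*237 = (25 + (-73 - 28/3))*237 = (25 - 247/3)*237 = -172/3*237 = -13588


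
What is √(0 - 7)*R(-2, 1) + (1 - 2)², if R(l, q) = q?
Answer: 1 + I*√7 ≈ 1.0 + 2.6458*I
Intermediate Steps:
√(0 - 7)*R(-2, 1) + (1 - 2)² = √(0 - 7)*1 + (1 - 2)² = √(-7)*1 + (-1)² = (I*√7)*1 + 1 = I*√7 + 1 = 1 + I*√7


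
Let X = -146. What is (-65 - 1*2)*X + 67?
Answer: 9849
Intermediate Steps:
(-65 - 1*2)*X + 67 = (-65 - 1*2)*(-146) + 67 = (-65 - 2)*(-146) + 67 = -67*(-146) + 67 = 9782 + 67 = 9849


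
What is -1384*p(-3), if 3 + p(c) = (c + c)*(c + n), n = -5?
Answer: -62280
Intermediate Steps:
p(c) = -3 + 2*c*(-5 + c) (p(c) = -3 + (c + c)*(c - 5) = -3 + (2*c)*(-5 + c) = -3 + 2*c*(-5 + c))
-1384*p(-3) = -1384*(-3 - 10*(-3) + 2*(-3)²) = -1384*(-3 + 30 + 2*9) = -1384*(-3 + 30 + 18) = -1384*45 = -62280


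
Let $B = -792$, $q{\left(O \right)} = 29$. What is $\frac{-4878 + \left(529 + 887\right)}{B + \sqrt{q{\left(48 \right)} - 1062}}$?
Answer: $\frac{2741904}{628297} + \frac{3462 i \sqrt{1033}}{628297} \approx 4.364 + 0.1771 i$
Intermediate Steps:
$\frac{-4878 + \left(529 + 887\right)}{B + \sqrt{q{\left(48 \right)} - 1062}} = \frac{-4878 + \left(529 + 887\right)}{-792 + \sqrt{29 - 1062}} = \frac{-4878 + 1416}{-792 + \sqrt{-1033}} = - \frac{3462}{-792 + i \sqrt{1033}}$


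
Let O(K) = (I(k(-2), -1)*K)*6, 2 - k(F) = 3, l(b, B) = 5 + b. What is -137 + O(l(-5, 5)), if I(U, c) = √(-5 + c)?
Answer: -137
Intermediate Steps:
k(F) = -1 (k(F) = 2 - 1*3 = 2 - 3 = -1)
O(K) = 6*I*K*√6 (O(K) = (√(-5 - 1)*K)*6 = (√(-6)*K)*6 = ((I*√6)*K)*6 = (I*K*√6)*6 = 6*I*K*√6)
-137 + O(l(-5, 5)) = -137 + 6*I*(5 - 5)*√6 = -137 + 6*I*0*√6 = -137 + 0 = -137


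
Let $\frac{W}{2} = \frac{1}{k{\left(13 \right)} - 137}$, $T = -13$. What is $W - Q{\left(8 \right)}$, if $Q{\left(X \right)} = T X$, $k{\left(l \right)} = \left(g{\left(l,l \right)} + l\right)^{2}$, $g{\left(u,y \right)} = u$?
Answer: $\frac{56058}{539} \approx 104.0$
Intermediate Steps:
$k{\left(l \right)} = 4 l^{2}$ ($k{\left(l \right)} = \left(l + l\right)^{2} = \left(2 l\right)^{2} = 4 l^{2}$)
$Q{\left(X \right)} = - 13 X$
$W = \frac{2}{539}$ ($W = \frac{2}{4 \cdot 13^{2} - 137} = \frac{2}{4 \cdot 169 - 137} = \frac{2}{676 - 137} = \frac{2}{539} \approx 0.0037106$)
$W - Q{\left(8 \right)} = \frac{2}{539} - \left(-13\right) 8 = \frac{2}{539} - -104 = \frac{2}{539} + 104 = \frac{56058}{539}$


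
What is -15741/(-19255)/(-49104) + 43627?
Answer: 416658790801/9550480 ≈ 43627.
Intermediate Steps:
-15741/(-19255)/(-49104) + 43627 = -15741*(-1/19255)*(-1/49104) + 43627 = (15741/19255)*(-1/49104) + 43627 = -159/9550480 + 43627 = 416658790801/9550480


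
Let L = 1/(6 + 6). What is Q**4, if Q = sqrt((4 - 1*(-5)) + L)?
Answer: 11881/144 ≈ 82.507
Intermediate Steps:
L = 1/12 ≈ 0.083333
Q = sqrt(327)/6 (Q = sqrt((4 - 1*(-5)) + 1/12) = sqrt((4 + 5) + 1/12) = sqrt(9 + 1/12) = sqrt(109/12) = sqrt(327)/6 ≈ 3.0139)
Q**4 = (sqrt(327)/6)**4 = 11881/144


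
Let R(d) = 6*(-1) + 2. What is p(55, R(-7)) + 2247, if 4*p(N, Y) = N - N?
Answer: 2247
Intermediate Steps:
R(d) = -4 (R(d) = -6 + 2 = -4)
p(N, Y) = 0 (p(N, Y) = (N - N)/4 = (¼)*0 = 0)
p(55, R(-7)) + 2247 = 0 + 2247 = 2247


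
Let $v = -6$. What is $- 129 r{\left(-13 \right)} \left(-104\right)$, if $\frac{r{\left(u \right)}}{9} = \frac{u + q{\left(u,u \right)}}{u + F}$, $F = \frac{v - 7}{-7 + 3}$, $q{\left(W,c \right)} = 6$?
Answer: $86688$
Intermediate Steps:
$F = \frac{13}{4}$ ($F = \frac{-6 - 7}{-7 + 3} = - \frac{13}{-4} = \left(-13\right) \left(- \frac{1}{4}\right) = \frac{13}{4} \approx 3.25$)
$r{\left(u \right)} = \frac{9 \left(6 + u\right)}{\frac{13}{4} + u}$ ($r{\left(u \right)} = 9 \frac{u + 6}{u + \frac{13}{4}} = 9 \frac{6 + u}{\frac{13}{4} + u} = \frac{9 \left(6 + u\right)}{\frac{13}{4} + u}$)
$- 129 r{\left(-13 \right)} \left(-104\right) = - 129 \frac{36 \left(6 - 13\right)}{13 + 4 \left(-13\right)} \left(-104\right) = - 129 \cdot 36 \frac{1}{13 - 52} \left(-7\right) \left(-104\right) = - 129 \cdot 36 \frac{1}{-39} \left(-7\right) \left(-104\right) = - 129 \cdot 36 \left(- \frac{1}{39}\right) \left(-7\right) \left(-104\right) = \left(-129\right) \frac{84}{13} \left(-104\right) = \left(- \frac{10836}{13}\right) \left(-104\right) = 86688$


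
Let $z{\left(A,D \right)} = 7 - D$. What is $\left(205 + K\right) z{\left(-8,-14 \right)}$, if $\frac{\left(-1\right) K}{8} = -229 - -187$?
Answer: $11361$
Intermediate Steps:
$K = 336$ ($K = - 8 \left(-229 - -187\right) = - 8 \left(-229 + 187\right) = \left(-8\right) \left(-42\right) = 336$)
$\left(205 + K\right) z{\left(-8,-14 \right)} = \left(205 + 336\right) \left(7 - -14\right) = 541 \left(7 + 14\right) = 541 \cdot 21 = 11361$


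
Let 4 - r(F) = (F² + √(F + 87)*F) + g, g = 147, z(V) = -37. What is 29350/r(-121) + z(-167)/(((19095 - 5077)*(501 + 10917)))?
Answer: -11479443366485/5795522886516 - 587*I*√34/36209 ≈ -1.9807 - 0.094528*I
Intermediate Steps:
r(F) = -143 - F² - F*√(87 + F) (r(F) = 4 - ((F² + √(F + 87)*F) + 147) = 4 - ((F² + √(87 + F)*F) + 147) = 4 - ((F² + F*√(87 + F)) + 147) = 4 - (147 + F² + F*√(87 + F)) = 4 + (-147 - F² - F*√(87 + F)) = -143 - F² - F*√(87 + F))
29350/r(-121) + z(-167)/(((19095 - 5077)*(501 + 10917))) = 29350/(-143 - 1*(-121)² - 1*(-121)*√(87 - 121)) - 37*1/((501 + 10917)*(19095 - 5077)) = 29350/(-143 - 1*14641 - 1*(-121)*√(-34)) - 37/(14018*11418) = 29350/(-143 - 14641 - 1*(-121)*I*√34) - 37/160057524 = 29350/(-143 - 14641 + 121*I*√34) - 37*1/160057524 = 29350/(-14784 + 121*I*√34) - 37/160057524 = -37/160057524 + 29350/(-14784 + 121*I*√34)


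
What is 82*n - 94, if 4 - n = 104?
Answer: -8294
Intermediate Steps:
n = -100 (n = 4 - 1*104 = 4 - 104 = -100)
82*n - 94 = 82*(-100) - 94 = -8200 - 94 = -8294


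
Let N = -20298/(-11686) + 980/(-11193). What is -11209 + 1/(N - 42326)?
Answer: -4432426303443916/395434587751 ≈ -11209.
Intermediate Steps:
N = 15410231/9342957 (N = -20298*(-1/11686) + 980*(-1/11193) = 10149/5843 - 140/1599 = 15410231/9342957 ≈ 1.6494)
-11209 + 1/(N - 42326) = -11209 + 1/(15410231/9342957 - 42326) = -11209 + 1/(-395434587751/9342957) = -11209 - 9342957/395434587751 = -4432426303443916/395434587751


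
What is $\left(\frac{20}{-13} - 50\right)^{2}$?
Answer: $\frac{448900}{169} \approx 2656.2$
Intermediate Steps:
$\left(\frac{20}{-13} - 50\right)^{2} = \left(20 \left(- \frac{1}{13}\right) - 50\right)^{2} = \left(- \frac{20}{13} - 50\right)^{2} = \left(- \frac{670}{13}\right)^{2} = \frac{448900}{169}$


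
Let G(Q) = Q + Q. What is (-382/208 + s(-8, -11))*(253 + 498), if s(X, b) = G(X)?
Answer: -1393105/104 ≈ -13395.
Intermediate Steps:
G(Q) = 2*Q
s(X, b) = 2*X
(-382/208 + s(-8, -11))*(253 + 498) = (-382/208 + 2*(-8))*(253 + 498) = (-382*1/208 - 16)*751 = (-191/104 - 16)*751 = -1855/104*751 = -1393105/104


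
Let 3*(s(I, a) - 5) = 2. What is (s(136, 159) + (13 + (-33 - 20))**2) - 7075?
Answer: -16408/3 ≈ -5469.3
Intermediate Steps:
s(I, a) = 17/3 (s(I, a) = 5 + (1/3)*2 = 5 + 2/3 = 17/3)
(s(136, 159) + (13 + (-33 - 20))**2) - 7075 = (17/3 + (13 + (-33 - 20))**2) - 7075 = (17/3 + (13 - 53)**2) - 7075 = (17/3 + (-40)**2) - 7075 = (17/3 + 1600) - 7075 = 4817/3 - 7075 = -16408/3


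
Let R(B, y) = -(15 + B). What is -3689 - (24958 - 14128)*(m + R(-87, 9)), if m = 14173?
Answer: -154277039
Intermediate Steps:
R(B, y) = -15 - B
-3689 - (24958 - 14128)*(m + R(-87, 9)) = -3689 - (24958 - 14128)*(14173 + (-15 - 1*(-87))) = -3689 - 10830*(14173 + (-15 + 87)) = -3689 - 10830*(14173 + 72) = -3689 - 10830*14245 = -3689 - 1*154273350 = -3689 - 154273350 = -154277039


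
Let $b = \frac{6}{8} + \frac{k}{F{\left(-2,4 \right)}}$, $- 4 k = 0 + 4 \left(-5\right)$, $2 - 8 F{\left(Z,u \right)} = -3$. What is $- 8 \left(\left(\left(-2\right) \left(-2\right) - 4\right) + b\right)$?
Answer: $-70$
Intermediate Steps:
$F{\left(Z,u \right)} = \frac{5}{8}$ ($F{\left(Z,u \right)} = \frac{1}{4} - - \frac{3}{8} = \frac{1}{4} + \frac{3}{8} = \frac{5}{8}$)
$k = 5$ ($k = - \frac{0 + 4 \left(-5\right)}{4} = - \frac{0 - 20}{4} = \left(- \frac{1}{4}\right) \left(-20\right) = 5$)
$b = \frac{35}{4}$ ($b = \frac{6}{8} + \frac{5}{\frac{5}{8}} = 6 \cdot \frac{1}{8} + 5 \cdot \frac{8}{5} = \frac{3}{4} + 8 = \frac{35}{4} \approx 8.75$)
$- 8 \left(\left(\left(-2\right) \left(-2\right) - 4\right) + b\right) = - 8 \left(\left(\left(-2\right) \left(-2\right) - 4\right) + \frac{35}{4}\right) = - 8 \left(\left(4 - 4\right) + \frac{35}{4}\right) = - 8 \left(0 + \frac{35}{4}\right) = \left(-8\right) \frac{35}{4} = -70$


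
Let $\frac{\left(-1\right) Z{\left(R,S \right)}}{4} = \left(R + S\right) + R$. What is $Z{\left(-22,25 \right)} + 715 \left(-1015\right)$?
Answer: $-725649$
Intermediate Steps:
$Z{\left(R,S \right)} = - 8 R - 4 S$ ($Z{\left(R,S \right)} = - 4 \left(\left(R + S\right) + R\right) = - 4 \left(S + 2 R\right) = - 8 R - 4 S$)
$Z{\left(-22,25 \right)} + 715 \left(-1015\right) = \left(\left(-8\right) \left(-22\right) - 100\right) + 715 \left(-1015\right) = \left(176 - 100\right) - 725725 = 76 - 725725 = -725649$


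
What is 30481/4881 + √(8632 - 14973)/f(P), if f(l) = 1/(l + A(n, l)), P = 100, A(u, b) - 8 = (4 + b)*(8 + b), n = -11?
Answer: 30481/4881 + 11340*I*√6341 ≈ 6.2448 + 9.0301e+5*I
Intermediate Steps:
A(u, b) = 8 + (4 + b)*(8 + b)
f(l) = 1/(40 + l² + 13*l) (f(l) = 1/(l + (40 + l² + 12*l)) = 1/(40 + l² + 13*l))
30481/4881 + √(8632 - 14973)/f(P) = 30481/4881 + √(8632 - 14973)/(1/(40 + 100² + 13*100)) = 30481*(1/4881) + √(-6341)/(1/(40 + 10000 + 1300)) = 30481/4881 + (I*√6341)/(1/11340) = 30481/4881 + (I*√6341)*11340 = 30481/4881 + 11340*I*√6341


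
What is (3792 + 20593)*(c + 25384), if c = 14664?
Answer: 976570480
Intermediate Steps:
(3792 + 20593)*(c + 25384) = (3792 + 20593)*(14664 + 25384) = 24385*40048 = 976570480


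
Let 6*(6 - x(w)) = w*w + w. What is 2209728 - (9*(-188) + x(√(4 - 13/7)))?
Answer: 30959801/14 + √105/42 ≈ 2.2114e+6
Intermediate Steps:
x(w) = 6 - w/6 - w²/6 (x(w) = 6 - (w*w + w)/6 = 6 - (w² + w)/6 = 6 - (w + w²)/6 = 6 + (-w/6 - w²/6) = 6 - w/6 - w²/6)
2209728 - (9*(-188) + x(√(4 - 13/7))) = 2209728 - (9*(-188) + (6 - √(4 - 13/7)/6 - (√(4 - 13/7))²/6)) = 2209728 - (-1692 + (6 - √(4 - 13*⅐)/6 - (√(4 - 13*⅐))²/6)) = 2209728 - (-1692 + (6 - √(4 - 13/7)/6 - (√(4 - 13/7))²/6)) = 2209728 - (-1692 + (6 - √105/42 - (√(15/7))²/6)) = 2209728 - (-1692 + (6 - √105/42 - (√105/7)²/6)) = 2209728 - (-1692 + (6 - √105/42 - ⅙*15/7)) = 2209728 - (-1692 + (6 - √105/42 - 5/14)) = 2209728 - (-1692 + (79/14 - √105/42)) = 2209728 - (-23609/14 - √105/42) = 2209728 + (23609/14 + √105/42) = 30959801/14 + √105/42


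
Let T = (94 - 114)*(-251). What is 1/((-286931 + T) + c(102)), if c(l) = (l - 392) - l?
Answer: -1/282303 ≈ -3.5423e-6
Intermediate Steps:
T = 5020 (T = -20*(-251) = 5020)
c(l) = -392 (c(l) = (-392 + l) - l = -392)
1/((-286931 + T) + c(102)) = 1/((-286931 + 5020) - 392) = 1/(-281911 - 392) = 1/(-282303) = -1/282303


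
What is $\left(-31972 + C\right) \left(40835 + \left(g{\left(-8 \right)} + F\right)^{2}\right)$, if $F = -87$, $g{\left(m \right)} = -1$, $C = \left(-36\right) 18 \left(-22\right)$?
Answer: $-860625564$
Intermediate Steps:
$C = 14256$ ($C = \left(-648\right) \left(-22\right) = 14256$)
$\left(-31972 + C\right) \left(40835 + \left(g{\left(-8 \right)} + F\right)^{2}\right) = \left(-31972 + 14256\right) \left(40835 + \left(-1 - 87\right)^{2}\right) = - 17716 \left(40835 + \left(-88\right)^{2}\right) = - 17716 \left(40835 + 7744\right) = \left(-17716\right) 48579 = -860625564$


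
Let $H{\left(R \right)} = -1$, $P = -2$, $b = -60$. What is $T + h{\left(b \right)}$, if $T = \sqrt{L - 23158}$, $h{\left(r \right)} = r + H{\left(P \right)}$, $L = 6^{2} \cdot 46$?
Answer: $-61 + i \sqrt{21502} \approx -61.0 + 146.64 i$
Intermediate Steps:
$L = 1656$ ($L = 36 \cdot 46 = 1656$)
$h{\left(r \right)} = -1 + r$ ($h{\left(r \right)} = r - 1 = -1 + r$)
$T = i \sqrt{21502}$ ($T = \sqrt{1656 - 23158} = \sqrt{-21502} = i \sqrt{21502} \approx 146.64 i$)
$T + h{\left(b \right)} = i \sqrt{21502} - 61 = -61 + i \sqrt{21502}$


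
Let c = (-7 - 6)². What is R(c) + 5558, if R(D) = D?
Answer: 5727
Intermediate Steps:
c = 169 (c = (-13)² = 169)
R(c) + 5558 = 169 + 5558 = 5727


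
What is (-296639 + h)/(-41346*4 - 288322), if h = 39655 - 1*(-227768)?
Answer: 1328/20623 ≈ 0.064394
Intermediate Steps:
h = 267423 (h = 39655 + 227768 = 267423)
(-296639 + h)/(-41346*4 - 288322) = (-296639 + 267423)/(-41346*4 - 288322) = -29216/(-165384 - 288322) = -29216/(-453706) = -29216*(-1/453706) = 1328/20623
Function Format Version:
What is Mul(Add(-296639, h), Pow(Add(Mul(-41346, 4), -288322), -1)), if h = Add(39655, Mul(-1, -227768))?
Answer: Rational(1328, 20623) ≈ 0.064394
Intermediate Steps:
h = 267423 (h = Add(39655, 227768) = 267423)
Mul(Add(-296639, h), Pow(Add(Mul(-41346, 4), -288322), -1)) = Mul(Add(-296639, 267423), Pow(Add(Mul(-41346, 4), -288322), -1)) = Mul(-29216, Pow(Add(-165384, -288322), -1)) = Mul(-29216, Pow(-453706, -1)) = Mul(-29216, Rational(-1, 453706)) = Rational(1328, 20623)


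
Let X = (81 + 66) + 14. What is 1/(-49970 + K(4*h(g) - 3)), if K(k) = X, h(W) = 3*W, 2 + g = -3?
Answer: -1/49809 ≈ -2.0077e-5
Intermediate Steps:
g = -5 (g = -2 - 3 = -5)
X = 161 (X = 147 + 14 = 161)
K(k) = 161
1/(-49970 + K(4*h(g) - 3)) = 1/(-49970 + 161) = 1/(-49809) = -1/49809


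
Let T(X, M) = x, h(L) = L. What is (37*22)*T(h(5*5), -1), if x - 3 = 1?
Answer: 3256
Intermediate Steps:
x = 4 (x = 3 + 1 = 4)
T(X, M) = 4
(37*22)*T(h(5*5), -1) = (37*22)*4 = 814*4 = 3256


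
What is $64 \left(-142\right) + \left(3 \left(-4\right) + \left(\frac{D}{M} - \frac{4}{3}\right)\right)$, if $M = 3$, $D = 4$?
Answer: $-9100$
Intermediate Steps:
$64 \left(-142\right) + \left(3 \left(-4\right) + \left(\frac{D}{M} - \frac{4}{3}\right)\right) = 64 \left(-142\right) + \left(3 \left(-4\right) + \left(\frac{4}{3} - \frac{4}{3}\right)\right) = -9088 + \left(-12 + \left(4 \cdot \frac{1}{3} - \frac{4}{3}\right)\right) = -9088 + \left(-12 + \left(\frac{4}{3} - \frac{4}{3}\right)\right) = -9088 + \left(-12 + 0\right) = -9088 - 12 = -9100$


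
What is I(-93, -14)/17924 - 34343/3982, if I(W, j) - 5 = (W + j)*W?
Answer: -143979785/17843342 ≈ -8.0691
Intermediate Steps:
I(W, j) = 5 + W*(W + j) (I(W, j) = 5 + (W + j)*W = 5 + W*(W + j))
I(-93, -14)/17924 - 34343/3982 = (5 + (-93)² - 93*(-14))/17924 - 34343/3982 = (5 + 8649 + 1302)*(1/17924) - 34343*1/3982 = 9956*(1/17924) - 34343/3982 = 2489/4481 - 34343/3982 = -143979785/17843342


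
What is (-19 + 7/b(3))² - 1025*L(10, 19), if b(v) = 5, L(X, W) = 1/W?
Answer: 121511/475 ≈ 255.81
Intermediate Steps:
(-19 + 7/b(3))² - 1025*L(10, 19) = (-19 + 7/5)² - 1025/19 = (-88/5)² - 1025/19 = 7744/25 - 1025/19 = 121511/475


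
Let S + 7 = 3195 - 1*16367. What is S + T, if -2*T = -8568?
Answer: -8895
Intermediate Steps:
T = 4284 (T = -½*(-8568) = 4284)
S = -13179 (S = -7 + (3195 - 1*16367) = -7 + (3195 - 16367) = -7 - 13172 = -13179)
S + T = -13179 + 4284 = -8895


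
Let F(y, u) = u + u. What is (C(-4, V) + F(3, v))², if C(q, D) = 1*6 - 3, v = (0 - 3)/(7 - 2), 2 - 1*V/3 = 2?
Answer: 81/25 ≈ 3.2400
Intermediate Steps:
V = 0 (V = 6 - 3*2 = 6 - 6 = 0)
v = -⅗ (v = -3/5 = -3*⅕ = -⅗ ≈ -0.60000)
C(q, D) = 3 (C(q, D) = 6 - 3 = 3)
F(y, u) = 2*u
(C(-4, V) + F(3, v))² = (3 + 2*(-⅗))² = (3 - 6/5)² = (9/5)² = 81/25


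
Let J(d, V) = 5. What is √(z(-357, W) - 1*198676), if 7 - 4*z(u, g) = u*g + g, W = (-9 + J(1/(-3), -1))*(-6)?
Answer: I*√786153/2 ≈ 443.33*I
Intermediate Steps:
W = 24 (W = (-9 + 5)*(-6) = -4*(-6) = 24)
z(u, g) = 7/4 - g/4 - g*u/4 (z(u, g) = 7/4 - (u*g + g)/4 = 7/4 - (g*u + g)/4 = 7/4 - (g + g*u)/4 = 7/4 + (-g/4 - g*u/4) = 7/4 - g/4 - g*u/4)
√(z(-357, W) - 1*198676) = √((7/4 - ¼*24 - ¼*24*(-357)) - 1*198676) = √((7/4 - 6 + 2142) - 198676) = √(8551/4 - 198676) = √(-786153/4) = I*√786153/2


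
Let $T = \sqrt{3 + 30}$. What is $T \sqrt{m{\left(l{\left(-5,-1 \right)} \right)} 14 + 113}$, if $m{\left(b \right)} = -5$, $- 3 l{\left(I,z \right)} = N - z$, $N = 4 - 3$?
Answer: $\sqrt{1419} \approx 37.67$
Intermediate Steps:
$N = 1$
$l{\left(I,z \right)} = - \frac{1}{3} + \frac{z}{3}$ ($l{\left(I,z \right)} = - \frac{1 - z}{3} = - \frac{1}{3} + \frac{z}{3}$)
$T = \sqrt{33} \approx 5.7446$
$T \sqrt{m{\left(l{\left(-5,-1 \right)} \right)} 14 + 113} = \sqrt{33} \sqrt{\left(-5\right) 14 + 113} = \sqrt{33} \sqrt{-70 + 113} = \sqrt{33} \sqrt{43} = \sqrt{1419}$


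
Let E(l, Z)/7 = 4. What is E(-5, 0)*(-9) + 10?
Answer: -242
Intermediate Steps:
E(l, Z) = 28 (E(l, Z) = 7*4 = 28)
E(-5, 0)*(-9) + 10 = 28*(-9) + 10 = -252 + 10 = -242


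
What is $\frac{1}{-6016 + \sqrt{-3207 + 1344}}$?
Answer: $- \frac{6016}{36194119} - \frac{9 i \sqrt{23}}{36194119} \approx -0.00016621 - 1.1925 \cdot 10^{-6} i$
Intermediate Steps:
$\frac{1}{-6016 + \sqrt{-3207 + 1344}} = \frac{1}{-6016 + \sqrt{-1863}} = \frac{1}{-6016 + 9 i \sqrt{23}}$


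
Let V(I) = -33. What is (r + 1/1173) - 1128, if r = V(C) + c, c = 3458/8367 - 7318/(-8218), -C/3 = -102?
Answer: -15589299185827/13442581173 ≈ -1159.7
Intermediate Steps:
C = 306 (C = -3*(-102) = 306)
c = 44823775/34380003 (c = 3458*(1/8367) - 7318*(-1/8218) = 3458/8367 + 3659/4109 = 44823775/34380003 ≈ 1.3038)
r = -1089716324/34380003 (r = -33 + 44823775/34380003 = -1089716324/34380003 ≈ -31.696)
(r + 1/1173) - 1128 = (-1089716324/34380003 + 1/1173) - 1128 = -426067622683/13442581173 - 1128 = -15589299185827/13442581173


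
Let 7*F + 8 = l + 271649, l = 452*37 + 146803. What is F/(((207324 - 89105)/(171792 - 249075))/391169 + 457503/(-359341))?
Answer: -1181822176099612697544/24203698310623405 ≈ -48828.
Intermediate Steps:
l = 163527 (l = 16724 + 146803 = 163527)
F = 435168/7 (F = -8/7 + (163527 + 271649)/7 = -8/7 + (⅐)*435176 = -8/7 + 62168 = 435168/7 ≈ 62167.)
F/(((207324 - 89105)/(171792 - 249075))/391169 + 457503/(-359341)) = 435168/(7*(((207324 - 89105)/(171792 - 249075))/391169 + 457503/(-359341))) = 435168/(7*((118219/(-77283))*(1/391169) + 457503*(-1/359341))) = 435168/(7*((118219*(-1/77283))*(1/391169) - 457503/359341)) = 435168/(7*(-118219/77283*1/391169 - 457503/359341)) = 435168/(7*(-118219/30230713827 - 457503/359341)) = 435168/(7*(-13830684748927660/10863134937308007)) = (435168/7)*(-10863134937308007/13830684748927660) = -1181822176099612697544/24203698310623405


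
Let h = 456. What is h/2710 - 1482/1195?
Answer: -69426/64769 ≈ -1.0719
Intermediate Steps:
h/2710 - 1482/1195 = 456/2710 - 1482/1195 = 456*(1/2710) - 1482*1/1195 = 228/1355 - 1482/1195 = -69426/64769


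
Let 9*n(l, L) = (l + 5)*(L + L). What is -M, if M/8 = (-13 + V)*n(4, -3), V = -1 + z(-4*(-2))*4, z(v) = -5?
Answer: -1632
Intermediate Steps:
n(l, L) = 2*L*(5 + l)/9 (n(l, L) = ((l + 5)*(L + L))/9 = ((5 + l)*(2*L))/9 = (2*L*(5 + l))/9 = 2*L*(5 + l)/9)
V = -21 (V = -1 - 5*4 = -1 - 20 = -21)
M = 1632 (M = 8*((-13 - 21)*((2/9)*(-3)*(5 + 4))) = 8*(-68*(-3)*9/9) = 8*(-34*(-6)) = 8*204 = 1632)
-M = -1*1632 = -1632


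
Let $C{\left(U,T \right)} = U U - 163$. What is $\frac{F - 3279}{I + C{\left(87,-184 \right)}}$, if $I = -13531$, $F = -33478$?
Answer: $\frac{5251}{875} \approx 6.0011$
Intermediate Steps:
$C{\left(U,T \right)} = -163 + U^{2}$ ($C{\left(U,T \right)} = U^{2} - 163 = -163 + U^{2}$)
$\frac{F - 3279}{I + C{\left(87,-184 \right)}} = \frac{-33478 - 3279}{-13531 - \left(163 - 87^{2}\right)} = - \frac{36757}{-13531 + \left(-163 + 7569\right)} = - \frac{36757}{-13531 + 7406} = - \frac{36757}{-6125} = \left(-36757\right) \left(- \frac{1}{6125}\right) = \frac{5251}{875}$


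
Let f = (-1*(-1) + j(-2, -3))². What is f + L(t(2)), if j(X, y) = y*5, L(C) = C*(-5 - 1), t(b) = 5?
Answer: 166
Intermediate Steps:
L(C) = -6*C (L(C) = C*(-6) = -6*C)
j(X, y) = 5*y
f = 196 (f = (-1*(-1) + 5*(-3))² = (1 - 15)² = (-14)² = 196)
f + L(t(2)) = 196 - 6*5 = 196 - 30 = 166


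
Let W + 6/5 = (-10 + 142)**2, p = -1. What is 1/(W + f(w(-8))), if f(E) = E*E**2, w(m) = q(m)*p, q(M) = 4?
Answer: 5/86794 ≈ 5.7608e-5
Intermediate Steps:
w(m) = -4 (w(m) = 4*(-1) = -4)
W = 87114/5 (W = -6/5 + (-10 + 142)**2 = -6/5 + 132**2 = -6/5 + 17424 = 87114/5 ≈ 17423.)
f(E) = E**3
1/(W + f(w(-8))) = 1/(87114/5 + (-4)**3) = 1/(87114/5 - 64) = 1/(86794/5) = 5/86794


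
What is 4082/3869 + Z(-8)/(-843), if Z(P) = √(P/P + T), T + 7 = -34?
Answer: 4082/3869 - 2*I*√10/843 ≈ 1.0551 - 0.0075024*I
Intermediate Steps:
T = -41 (T = -7 - 34 = -41)
Z(P) = 2*I*√10 (Z(P) = √(P/P - 41) = √(1 - 41) = √(-40) = 2*I*√10)
4082/3869 + Z(-8)/(-843) = 4082/3869 + (2*I*√10)/(-843) = 4082*(1/3869) + (2*I*√10)*(-1/843) = 4082/3869 - 2*I*√10/843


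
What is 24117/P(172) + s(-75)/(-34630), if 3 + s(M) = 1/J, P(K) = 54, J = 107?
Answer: 2978779675/6669738 ≈ 446.61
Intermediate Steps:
s(M) = -320/107 (s(M) = -3 + 1/107 = -320/107)
24117/P(172) + s(-75)/(-34630) = 24117/54 - 320/107/(-34630) = 24117*(1/54) - 320/107*(-1/34630) = 8039/18 + 32/370541 = 2978779675/6669738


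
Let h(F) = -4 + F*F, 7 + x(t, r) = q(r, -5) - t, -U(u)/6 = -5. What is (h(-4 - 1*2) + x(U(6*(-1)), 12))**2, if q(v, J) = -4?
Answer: 81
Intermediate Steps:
U(u) = 30 (U(u) = -6*(-5) = 30)
x(t, r) = -11 - t (x(t, r) = -7 + (-4 - t) = -11 - t)
h(F) = -4 + F**2
(h(-4 - 1*2) + x(U(6*(-1)), 12))**2 = ((-4 + (-4 - 1*2)**2) + (-11 - 1*30))**2 = ((-4 + (-4 - 2)**2) + (-11 - 30))**2 = ((-4 + (-6)**2) - 41)**2 = ((-4 + 36) - 41)**2 = (32 - 41)**2 = (-9)**2 = 81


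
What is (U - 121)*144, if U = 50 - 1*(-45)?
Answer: -3744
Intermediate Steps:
U = 95 (U = 50 + 45 = 95)
(U - 121)*144 = (95 - 121)*144 = -26*144 = -3744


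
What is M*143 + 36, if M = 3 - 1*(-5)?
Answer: 1180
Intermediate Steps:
M = 8 (M = 3 + 5 = 8)
M*143 + 36 = 8*143 + 36 = 1144 + 36 = 1180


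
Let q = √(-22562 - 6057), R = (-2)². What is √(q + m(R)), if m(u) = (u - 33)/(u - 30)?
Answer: √(754 + 676*I*√28619)/26 ≈ 9.2274 + 9.1668*I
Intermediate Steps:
R = 4
m(u) = (-33 + u)/(-30 + u)
q = I*√28619 (q = √(-28619) = I*√28619 ≈ 169.17*I)
√(q + m(R)) = √(I*√28619 + (-33 + 4)/(-30 + 4)) = √(I*√28619 - 29/(-26)) = √(I*√28619 - 1/26*(-29)) = √(I*√28619 + 29/26) = √(29/26 + I*√28619)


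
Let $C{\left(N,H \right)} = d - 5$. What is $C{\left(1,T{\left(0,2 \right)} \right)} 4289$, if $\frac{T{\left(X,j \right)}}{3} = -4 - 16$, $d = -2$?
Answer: $-30023$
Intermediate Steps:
$T{\left(X,j \right)} = -60$ ($T{\left(X,j \right)} = 3 \left(-4 - 16\right) = 3 \left(-20\right) = -60$)
$C{\left(N,H \right)} = -7$ ($C{\left(N,H \right)} = -2 - 5 = -7$)
$C{\left(1,T{\left(0,2 \right)} \right)} 4289 = \left(-7\right) 4289 = -30023$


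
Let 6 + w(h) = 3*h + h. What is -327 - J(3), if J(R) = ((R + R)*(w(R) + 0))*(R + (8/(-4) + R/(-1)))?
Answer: -255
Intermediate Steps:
w(h) = -6 + 4*h (w(h) = -6 + (3*h + h) = -6 + 4*h)
J(R) = -4*R*(-6 + 4*R) (J(R) = ((R + R)*((-6 + 4*R) + 0))*(R + (8/(-4) + R/(-1))) = ((2*R)*(-6 + 4*R))*(R + (8*(-¼) + R*(-1))) = (2*R*(-6 + 4*R))*(R + (-2 - R)) = (2*R*(-6 + 4*R))*(-2) = -4*R*(-6 + 4*R))
-327 - J(3) = -327 - 8*3*(3 - 2*3) = -327 - 8*3*(3 - 6) = -327 - 8*3*(-3) = -327 - 1*(-72) = -327 + 72 = -255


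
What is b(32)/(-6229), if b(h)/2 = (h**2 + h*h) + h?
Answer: -4160/6229 ≈ -0.66784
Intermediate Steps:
b(h) = 2*h + 4*h**2 (b(h) = 2*((h**2 + h*h) + h) = 2*((h**2 + h**2) + h) = 2*(2*h**2 + h) = 2*(h + 2*h**2) = 2*h + 4*h**2)
b(32)/(-6229) = (2*32*(1 + 2*32))/(-6229) = (2*32*(1 + 64))*(-1/6229) = (2*32*65)*(-1/6229) = 4160*(-1/6229) = -4160/6229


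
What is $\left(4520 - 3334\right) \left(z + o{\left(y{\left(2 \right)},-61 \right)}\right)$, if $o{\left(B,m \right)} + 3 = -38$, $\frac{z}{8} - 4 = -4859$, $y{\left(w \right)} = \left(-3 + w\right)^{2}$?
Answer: $-46112866$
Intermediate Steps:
$z = -38840$ ($z = 32 + 8 \left(-4859\right) = 32 - 38872 = -38840$)
$o{\left(B,m \right)} = -41$ ($o{\left(B,m \right)} = -3 - 38 = -41$)
$\left(4520 - 3334\right) \left(z + o{\left(y{\left(2 \right)},-61 \right)}\right) = \left(4520 - 3334\right) \left(-38840 - 41\right) = 1186 \left(-38881\right) = -46112866$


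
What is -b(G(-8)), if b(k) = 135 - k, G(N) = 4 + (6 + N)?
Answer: -133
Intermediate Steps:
G(N) = 10 + N
-b(G(-8)) = -(135 - (10 - 8)) = -(135 - 1*2) = -(135 - 2) = -1*133 = -133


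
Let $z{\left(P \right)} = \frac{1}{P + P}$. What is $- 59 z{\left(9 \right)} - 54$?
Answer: $- \frac{1031}{18} \approx -57.278$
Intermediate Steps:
$z{\left(P \right)} = \frac{1}{2 P}$
$- 59 z{\left(9 \right)} - 54 = - 59 \frac{1}{2 \cdot 9} - 54 = - 59 \cdot \frac{1}{2} \cdot \frac{1}{9} - 54 = \left(-59\right) \frac{1}{18} - 54 = - \frac{59}{18} - 54 = - \frac{1031}{18}$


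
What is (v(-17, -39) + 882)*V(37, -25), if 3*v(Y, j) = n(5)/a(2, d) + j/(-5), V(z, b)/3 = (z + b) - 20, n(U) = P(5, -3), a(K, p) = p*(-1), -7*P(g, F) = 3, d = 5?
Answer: -743088/35 ≈ -21231.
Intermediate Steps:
P(g, F) = -3/7 (P(g, F) = -⅐*3 = -3/7)
a(K, p) = -p
n(U) = -3/7
V(z, b) = -60 + 3*b + 3*z (V(z, b) = 3*((z + b) - 20) = 3*((b + z) - 20) = 3*(-20 + b + z) = -60 + 3*b + 3*z)
v(Y, j) = 1/35 - j/15 (v(Y, j) = (-3/(7*((-1*5))) + j/(-5))/3 = (-3/7/(-5) + j*(-⅕))/3 = (-3/7*(-⅕) - j/5)/3 = (3/35 - j/5)/3 = 1/35 - j/15)
(v(-17, -39) + 882)*V(37, -25) = ((1/35 - 1/15*(-39)) + 882)*(-60 + 3*(-25) + 3*37) = ((1/35 + 13/5) + 882)*(-60 - 75 + 111) = (92/35 + 882)*(-24) = (30962/35)*(-24) = -743088/35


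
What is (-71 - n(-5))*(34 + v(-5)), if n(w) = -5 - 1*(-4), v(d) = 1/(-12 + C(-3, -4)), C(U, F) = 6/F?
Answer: -64120/27 ≈ -2374.8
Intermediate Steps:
v(d) = -2/27 (v(d) = 1/(-12 + 6/(-4)) = 1/(-12 + 6*(-¼)) = 1/(-12 - 3/2) = 1/(-27/2) = -2/27)
n(w) = -1 (n(w) = -5 + 4 = -1)
(-71 - n(-5))*(34 + v(-5)) = (-71 - 1*(-1))*(34 - 2/27) = (-71 + 1)*(916/27) = -70*916/27 = -64120/27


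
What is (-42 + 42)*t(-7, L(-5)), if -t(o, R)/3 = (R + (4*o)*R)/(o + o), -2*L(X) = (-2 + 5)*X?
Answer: 0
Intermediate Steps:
L(X) = -3*X/2 (L(X) = -(-2 + 5)*X/2 = -3*X/2)
t(o, R) = -3*(R + 4*R*o)/(2*o) (t(o, R) = -3*(R + (4*o)*R)/(o + o) = -3*(R + 4*R*o)/(2*o))
(-42 + 42)*t(-7, L(-5)) = (-42 + 42)*(-(-9)*(-5) - 3/2*(-3/2*(-5))/(-7)) = 0*(-6*15/2 - 3/2*15/2*(-⅐)) = 0*(-45 + 45/28) = 0*(-1215/28) = 0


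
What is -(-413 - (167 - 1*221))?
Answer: 359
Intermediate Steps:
-(-413 - (167 - 1*221)) = -(-413 - (167 - 221)) = -(-413 - 1*(-54)) = -(-413 + 54) = -1*(-359) = 359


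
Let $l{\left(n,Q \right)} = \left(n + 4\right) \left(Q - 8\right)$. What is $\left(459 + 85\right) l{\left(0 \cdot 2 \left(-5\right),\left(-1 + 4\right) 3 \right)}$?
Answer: $2176$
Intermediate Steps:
$l{\left(n,Q \right)} = \left(-8 + Q\right) \left(4 + n\right)$ ($l{\left(n,Q \right)} = \left(4 + n\right) \left(-8 + Q\right) = \left(-8 + Q\right) \left(4 + n\right)$)
$\left(459 + 85\right) l{\left(0 \cdot 2 \left(-5\right),\left(-1 + 4\right) 3 \right)} = \left(459 + 85\right) \left(-32 - 8 \cdot 0 \cdot 2 \left(-5\right) + 4 \left(-1 + 4\right) 3 + \left(-1 + 4\right) 3 \cdot 0 \cdot 2 \left(-5\right)\right) = 544 \left(-32 - 8 \cdot 0 \left(-5\right) + 4 \cdot 3 \cdot 3 + 3 \cdot 3 \cdot 0 \left(-5\right)\right) = 544 \left(-32 - 0 + 4 \cdot 9 + 9 \cdot 0\right) = 544 \left(-32 + 0 + 36 + 0\right) = 544 \cdot 4 = 2176$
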